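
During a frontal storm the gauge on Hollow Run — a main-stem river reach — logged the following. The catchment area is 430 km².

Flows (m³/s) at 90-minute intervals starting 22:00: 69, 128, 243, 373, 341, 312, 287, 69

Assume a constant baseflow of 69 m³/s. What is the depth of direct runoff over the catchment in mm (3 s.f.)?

d ≈ 15.9 mm

Direct runoff: 0.0, 59.0, 174.0, 304.0, 272.0, 243.0, 218.0, 0.0 m³/s; ΣQ_DR = 1270 m³/s.
V = ΣQ_DR · Δt = 1270 × 5400 s = 6.858 × 10^6 m³.
Over A = 430 km², depth = V / A = 15.9 mm.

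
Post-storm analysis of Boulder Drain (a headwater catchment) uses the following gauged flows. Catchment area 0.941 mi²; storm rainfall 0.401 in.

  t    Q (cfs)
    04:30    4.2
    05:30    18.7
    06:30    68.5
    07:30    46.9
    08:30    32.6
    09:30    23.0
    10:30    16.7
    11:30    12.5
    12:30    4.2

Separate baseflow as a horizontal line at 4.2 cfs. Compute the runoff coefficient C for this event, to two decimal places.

ΣQ_DR = 189.5 cfs; V = ΣQ_DR·Δt = 6.822 × 10^5 ft³.
Runoff depth d = V / A = 0.3121 in.
C = d / P = 0.3121 / 0.401 = 0.78.

C ≈ 0.78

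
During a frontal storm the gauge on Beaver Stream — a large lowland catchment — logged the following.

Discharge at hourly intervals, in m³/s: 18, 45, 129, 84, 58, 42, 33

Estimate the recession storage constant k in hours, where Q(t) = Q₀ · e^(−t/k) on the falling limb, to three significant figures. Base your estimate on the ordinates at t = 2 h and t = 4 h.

k ≈ 2.50 h

On the falling limb, Q drops from 129 to 58 m³/s between t = 2 h and t = 4 h (Δt = 2 h).
k = −Δt / ln(Q₂/Q₁) = −2 / ln(58/129) = 2.50 h.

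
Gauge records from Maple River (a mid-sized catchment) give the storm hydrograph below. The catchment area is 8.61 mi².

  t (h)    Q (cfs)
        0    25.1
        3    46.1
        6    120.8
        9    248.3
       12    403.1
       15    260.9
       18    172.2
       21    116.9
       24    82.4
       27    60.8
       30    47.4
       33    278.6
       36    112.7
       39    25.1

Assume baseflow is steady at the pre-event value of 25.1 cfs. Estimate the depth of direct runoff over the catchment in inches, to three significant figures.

d ≈ 0.890 in

Direct runoff: 0.0, 21.0, 95.7, 223.2, 378.0, 235.8, 147.1, 91.8, 57.3, 35.7, 22.3, 253.5, 87.6, 0.0 cfs; ΣQ_DR = 1649 cfs.
V = ΣQ_DR · Δt = 1649 × 10800 s = 1.781 × 10^7 ft³.
Over A = 8.61 mi², depth = V / A = 0.890 in.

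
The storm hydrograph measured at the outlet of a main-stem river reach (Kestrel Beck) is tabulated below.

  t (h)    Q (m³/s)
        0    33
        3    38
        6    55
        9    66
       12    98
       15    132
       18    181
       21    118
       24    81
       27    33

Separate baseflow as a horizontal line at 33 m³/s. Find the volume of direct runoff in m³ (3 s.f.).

Direct-runoff ordinates (Q − Q_b): 0.0, 5.0, 22.0, 33.0, 65.0, 99.0, 148.0, 85.0, 48.0, 0.0 m³/s.
ΣQ_DR = 505.0 m³/s.
With Δt = 3 h = 10800 s, V = ΣQ_DR · Δt = 505.0 × 10800 = 5.45 × 10^6 m³.

V ≈ 5.45 × 10^6 m³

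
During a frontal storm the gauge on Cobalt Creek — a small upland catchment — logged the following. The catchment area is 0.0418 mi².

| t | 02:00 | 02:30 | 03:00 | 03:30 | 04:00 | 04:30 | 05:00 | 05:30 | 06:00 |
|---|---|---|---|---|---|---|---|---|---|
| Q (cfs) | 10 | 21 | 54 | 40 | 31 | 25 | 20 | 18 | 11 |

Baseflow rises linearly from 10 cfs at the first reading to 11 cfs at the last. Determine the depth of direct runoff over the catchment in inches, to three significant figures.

Direct runoff: 0.00, 10.88, 43.75, 29.62, 20.50, 14.38, 9.25, 7.12, 0.00 cfs; ΣQ_DR = 135.5 cfs.
V = ΣQ_DR · Δt = 135.5 × 1800 s = 2.439 × 10^5 ft³.
Over A = 0.0418 mi², depth = V / A = 2.51 in.

d ≈ 2.51 in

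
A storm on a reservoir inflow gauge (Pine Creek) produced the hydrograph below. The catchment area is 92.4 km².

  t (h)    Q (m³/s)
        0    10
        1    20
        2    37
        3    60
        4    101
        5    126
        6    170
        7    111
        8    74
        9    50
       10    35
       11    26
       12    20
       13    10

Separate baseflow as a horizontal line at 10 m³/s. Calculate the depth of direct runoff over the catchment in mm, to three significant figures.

Direct runoff: 0.0, 10.0, 27.0, 50.0, 91.0, 116.0, 160.0, 101.0, 64.0, 40.0, 25.0, 16.0, 10.0, 0.0 m³/s; ΣQ_DR = 710.0 m³/s.
V = ΣQ_DR · Δt = 710.0 × 3600 s = 2.556 × 10^6 m³.
Over A = 92.4 km², depth = V / A = 27.7 mm.

d ≈ 27.7 mm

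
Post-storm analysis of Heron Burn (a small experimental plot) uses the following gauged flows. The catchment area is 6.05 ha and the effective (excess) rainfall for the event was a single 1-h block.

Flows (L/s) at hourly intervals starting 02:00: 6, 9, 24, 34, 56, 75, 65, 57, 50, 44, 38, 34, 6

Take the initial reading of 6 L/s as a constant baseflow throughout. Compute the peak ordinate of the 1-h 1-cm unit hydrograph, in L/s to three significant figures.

U_p ≈ 27.6 L/s

Direct runoff: 0.0, 3.0, 18.0, 28.0, 50.0, 69.0, 59.0, 51.0, 44.0, 38.0, 32.0, 28.0, 0.0 L/s; ΣQ_DR = 420.0 L/s, peak = 69.0 L/s.
Runoff depth d = ΣQ_DR·Δt / A = 420.0 × 3600 / (6.05 ha) = 24.99 mm.
The 1-cm UH is the DRH scaled by (10 mm)/d, so U_p = 69.0 × 10/24.99 = 27.6 L/s.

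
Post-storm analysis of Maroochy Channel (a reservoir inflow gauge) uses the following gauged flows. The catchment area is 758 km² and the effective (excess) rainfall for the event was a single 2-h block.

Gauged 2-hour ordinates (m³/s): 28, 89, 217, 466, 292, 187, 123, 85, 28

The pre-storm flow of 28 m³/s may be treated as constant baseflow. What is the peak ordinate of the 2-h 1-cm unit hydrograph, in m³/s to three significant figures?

Direct runoff: 0.0, 61.0, 189.0, 438.0, 264.0, 159.0, 95.0, 57.0, 0.0 m³/s; ΣQ_DR = 1263 m³/s, peak = 438.0 m³/s.
Runoff depth d = ΣQ_DR·Δt / A = 1263 × 7200 / (758 km²) = 12.00 mm.
The 1-cm UH is the DRH scaled by (10 mm)/d, so U_p = 438.0 × 10/12.00 = 365 m³/s.

U_p ≈ 365 m³/s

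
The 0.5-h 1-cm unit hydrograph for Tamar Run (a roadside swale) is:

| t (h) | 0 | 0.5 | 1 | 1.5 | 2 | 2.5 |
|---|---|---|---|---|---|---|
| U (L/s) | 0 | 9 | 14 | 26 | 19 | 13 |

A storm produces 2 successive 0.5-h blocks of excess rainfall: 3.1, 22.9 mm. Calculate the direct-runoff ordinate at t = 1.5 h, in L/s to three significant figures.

By discrete convolution, Q_j = Σ (P_i / 10 mm) · U_{j−i}.
At t = 1.5 h (j=3): Q = (3.1/10)·26 + (22.9/10)·14 = 40.1 L/s.

Q ≈ 40.1 L/s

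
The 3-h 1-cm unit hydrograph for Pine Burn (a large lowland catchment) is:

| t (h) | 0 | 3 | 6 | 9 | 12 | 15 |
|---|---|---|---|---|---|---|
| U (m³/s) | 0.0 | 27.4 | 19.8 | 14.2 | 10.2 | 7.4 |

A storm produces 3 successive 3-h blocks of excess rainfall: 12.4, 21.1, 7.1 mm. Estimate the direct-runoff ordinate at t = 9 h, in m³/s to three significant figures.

By discrete convolution, Q_j = Σ (P_i / 10 mm) · U_{j−i}.
At t = 9 h (j=3): Q = (12.4/10)·14.2 + (21.1/10)·19.8 + (7.1/10)·27.4 = 78.8 m³/s.

Q ≈ 78.8 m³/s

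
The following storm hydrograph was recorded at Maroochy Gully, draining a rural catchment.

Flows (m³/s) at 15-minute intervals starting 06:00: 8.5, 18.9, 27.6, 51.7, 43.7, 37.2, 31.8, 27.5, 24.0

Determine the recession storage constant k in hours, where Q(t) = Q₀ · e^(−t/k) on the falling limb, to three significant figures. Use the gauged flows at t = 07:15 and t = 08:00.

On the falling limb, Q drops from 37.2 to 24.0 m³/s between t = 07:15 and t = 08:00 (Δt = 0.75 h).
k = −Δt / ln(Q₂/Q₁) = −0.75 / ln(24.0/37.2) = 1.71 h.

k ≈ 1.71 h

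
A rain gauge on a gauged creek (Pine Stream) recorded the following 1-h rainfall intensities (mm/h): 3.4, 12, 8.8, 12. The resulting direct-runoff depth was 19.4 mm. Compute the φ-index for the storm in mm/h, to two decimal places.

Only the 3 blocks with intensity above φ contribute runoff: 12, 8.8, 12 mm/h.
Σ(I−φ)·Δt = d  ⇒  (12+8.8+12 − 3φ)·1 = 19.4
φ = (32.80 − 19.4/1) / 3 = 4.47 mm/h.

φ ≈ 4.47 mm/h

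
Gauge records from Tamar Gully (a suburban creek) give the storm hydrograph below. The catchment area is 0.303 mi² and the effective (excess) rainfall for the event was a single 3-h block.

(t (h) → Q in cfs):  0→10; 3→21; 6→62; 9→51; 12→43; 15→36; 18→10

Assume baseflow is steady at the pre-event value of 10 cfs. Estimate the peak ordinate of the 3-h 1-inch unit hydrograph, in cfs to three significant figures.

Direct runoff: 0.0, 11.0, 52.0, 41.0, 33.0, 26.0, 0.0 cfs; ΣQ_DR = 163.0 cfs, peak = 52.0 cfs.
Runoff depth d = ΣQ_DR·Δt / A = 163.0 × 10800 / (0.303 mi²) = 2.501 in.
The 1-inch UH is the DRH scaled by (1 in)/d, so U_p = 52.0 × 1/2.501 = 20.8 cfs.

U_p ≈ 20.8 cfs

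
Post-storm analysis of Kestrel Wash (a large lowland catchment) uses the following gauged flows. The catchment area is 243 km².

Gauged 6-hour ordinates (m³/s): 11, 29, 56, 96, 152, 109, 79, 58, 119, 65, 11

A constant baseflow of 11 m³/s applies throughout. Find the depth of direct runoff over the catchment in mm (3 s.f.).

Direct runoff: 0.0, 18.0, 45.0, 85.0, 141.0, 98.0, 68.0, 47.0, 108.0, 54.0, 0.0 m³/s; ΣQ_DR = 664.0 m³/s.
V = ΣQ_DR · Δt = 664.0 × 21600 s = 1.434 × 10^7 m³.
Over A = 243 km², depth = V / A = 59.0 mm.

d ≈ 59.0 mm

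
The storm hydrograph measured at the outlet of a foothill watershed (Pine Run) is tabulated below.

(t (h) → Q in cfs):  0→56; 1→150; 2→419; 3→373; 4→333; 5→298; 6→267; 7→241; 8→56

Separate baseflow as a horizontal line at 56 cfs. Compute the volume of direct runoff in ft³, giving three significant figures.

V ≈ 6.08 × 10^6 ft³

Direct-runoff ordinates (Q − Q_b): 0.0, 94.0, 363.0, 317.0, 277.0, 242.0, 211.0, 185.0, 0.0 cfs.
ΣQ_DR = 1689 cfs.
With Δt = 1 h = 3600 s, V = ΣQ_DR · Δt = 1689 × 3600 = 6.08 × 10^6 ft³.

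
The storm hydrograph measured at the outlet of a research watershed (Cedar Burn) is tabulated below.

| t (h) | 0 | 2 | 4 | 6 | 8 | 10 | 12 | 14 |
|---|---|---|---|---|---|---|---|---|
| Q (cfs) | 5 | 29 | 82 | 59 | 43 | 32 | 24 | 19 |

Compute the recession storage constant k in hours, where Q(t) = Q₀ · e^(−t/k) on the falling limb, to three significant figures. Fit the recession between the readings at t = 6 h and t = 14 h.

k ≈ 7.06 h

On the falling limb, Q drops from 59 to 19 cfs between t = 6 h and t = 14 h (Δt = 8 h).
k = −Δt / ln(Q₂/Q₁) = −8 / ln(19/59) = 7.06 h.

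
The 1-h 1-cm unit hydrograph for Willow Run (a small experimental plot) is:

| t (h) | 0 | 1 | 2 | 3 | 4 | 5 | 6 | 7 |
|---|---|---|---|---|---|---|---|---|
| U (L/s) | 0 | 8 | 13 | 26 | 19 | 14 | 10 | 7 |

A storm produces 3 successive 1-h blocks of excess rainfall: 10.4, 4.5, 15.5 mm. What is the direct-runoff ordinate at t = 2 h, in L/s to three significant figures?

Q ≈ 17.1 L/s

By discrete convolution, Q_j = Σ (P_i / 10 mm) · U_{j−i}.
At t = 2 h (j=2): Q = (10.4/10)·13 + (4.5/10)·8 + (15.5/10)·0 = 17.1 L/s.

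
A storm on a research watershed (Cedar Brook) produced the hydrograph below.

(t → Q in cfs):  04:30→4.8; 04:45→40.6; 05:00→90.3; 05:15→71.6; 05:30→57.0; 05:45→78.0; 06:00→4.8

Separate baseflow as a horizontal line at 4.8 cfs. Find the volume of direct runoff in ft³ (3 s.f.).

Direct-runoff ordinates (Q − Q_b): 0.0, 35.8, 85.5, 66.8, 52.2, 73.2, 0.0 cfs.
ΣQ_DR = 313.5 cfs.
With Δt = 0.25 h = 900 s, V = ΣQ_DR · Δt = 313.5 × 900 = 2.82 × 10^5 ft³.

V ≈ 2.82 × 10^5 ft³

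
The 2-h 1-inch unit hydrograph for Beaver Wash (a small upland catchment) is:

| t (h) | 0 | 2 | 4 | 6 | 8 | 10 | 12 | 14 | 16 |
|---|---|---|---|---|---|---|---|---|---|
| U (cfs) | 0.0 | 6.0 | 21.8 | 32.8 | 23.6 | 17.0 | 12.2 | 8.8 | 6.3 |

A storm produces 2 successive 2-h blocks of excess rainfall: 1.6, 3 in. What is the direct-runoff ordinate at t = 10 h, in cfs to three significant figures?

Q ≈ 98.0 cfs

By discrete convolution, Q_j = Σ (P_i / 1 in) · U_{j−i}.
At t = 10 h (j=5): Q = (1.6/1)·17.0 + (3/1)·23.6 = 98.0 cfs.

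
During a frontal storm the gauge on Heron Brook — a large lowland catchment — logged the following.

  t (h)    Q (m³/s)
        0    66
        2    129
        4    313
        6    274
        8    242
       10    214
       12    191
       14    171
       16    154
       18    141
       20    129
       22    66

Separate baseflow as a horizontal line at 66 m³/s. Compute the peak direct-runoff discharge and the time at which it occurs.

Subtracting baseflow gives direct-runoff ordinates: 0.0, 63.0, 247.0, 208.0, 176.0, 148.0, 125.0, 105.0, 88.0, 75.0, 63.0, 0.0 m³/s.
The maximum is 247.0 m³/s, occurring at the reading for t = 4 h.

Q_p = 247.0 m³/s at t = 4 h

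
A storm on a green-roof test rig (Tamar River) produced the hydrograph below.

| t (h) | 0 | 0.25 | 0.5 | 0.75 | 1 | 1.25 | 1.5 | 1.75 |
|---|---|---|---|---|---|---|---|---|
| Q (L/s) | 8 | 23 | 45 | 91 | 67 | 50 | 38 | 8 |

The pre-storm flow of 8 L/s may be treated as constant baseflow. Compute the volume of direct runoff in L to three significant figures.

Direct-runoff ordinates (Q − Q_b): 0.0, 15.0, 37.0, 83.0, 59.0, 42.0, 30.0, 0.0 L/s.
ΣQ_DR = 266.0 L/s.
With Δt = 0.25 h = 900 s, V = ΣQ_DR · Δt = 266.0 × 900 = 2.39 × 10^5 L.

V ≈ 2.39 × 10^5 L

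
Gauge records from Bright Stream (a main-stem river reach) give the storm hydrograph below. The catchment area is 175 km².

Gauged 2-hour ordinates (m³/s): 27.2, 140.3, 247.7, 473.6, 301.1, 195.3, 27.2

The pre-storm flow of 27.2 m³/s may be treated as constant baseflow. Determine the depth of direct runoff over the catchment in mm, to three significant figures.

d ≈ 50.3 mm

Direct runoff: 0.0, 113.1, 220.5, 446.4, 273.9, 168.1, 0.0 m³/s; ΣQ_DR = 1222 m³/s.
V = ΣQ_DR · Δt = 1222 × 7200 s = 8.798 × 10^6 m³.
Over A = 175 km², depth = V / A = 50.3 mm.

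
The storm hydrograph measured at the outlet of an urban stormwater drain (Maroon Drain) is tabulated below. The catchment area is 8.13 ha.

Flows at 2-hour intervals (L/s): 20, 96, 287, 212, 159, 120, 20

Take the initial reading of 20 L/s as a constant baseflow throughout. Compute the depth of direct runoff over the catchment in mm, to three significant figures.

Direct runoff: 0.0, 76.0, 267.0, 192.0, 139.0, 100.0, 0.0 L/s; ΣQ_DR = 774.0 L/s.
V = ΣQ_DR · Δt = 774.0 × 7200 s = 5.573 × 10^6 L.
Over A = 8.13 ha, depth = V / A = 68.5 mm.

d ≈ 68.5 mm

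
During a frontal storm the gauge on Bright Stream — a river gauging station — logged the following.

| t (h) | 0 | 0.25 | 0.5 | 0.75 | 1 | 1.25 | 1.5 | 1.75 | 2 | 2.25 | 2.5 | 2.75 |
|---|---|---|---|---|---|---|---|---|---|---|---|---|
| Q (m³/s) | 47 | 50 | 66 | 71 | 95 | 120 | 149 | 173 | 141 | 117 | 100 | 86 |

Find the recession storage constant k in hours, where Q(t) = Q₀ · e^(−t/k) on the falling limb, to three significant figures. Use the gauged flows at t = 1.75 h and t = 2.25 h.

On the falling limb, Q drops from 173 to 117 m³/s between t = 1.75 h and t = 2.25 h (Δt = 0.5 h).
k = −Δt / ln(Q₂/Q₁) = −0.5 / ln(117/173) = 1.28 h.

k ≈ 1.28 h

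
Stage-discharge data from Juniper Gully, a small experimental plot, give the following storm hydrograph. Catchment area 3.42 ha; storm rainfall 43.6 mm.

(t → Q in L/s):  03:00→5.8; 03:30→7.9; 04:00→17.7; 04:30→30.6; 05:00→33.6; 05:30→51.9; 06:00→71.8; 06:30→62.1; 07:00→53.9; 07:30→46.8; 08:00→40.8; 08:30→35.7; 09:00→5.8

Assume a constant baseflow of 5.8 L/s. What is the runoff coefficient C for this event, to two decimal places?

C ≈ 0.47

ΣQ_DR = 389.0 L/s; V = ΣQ_DR·Δt = 7.002 × 10^5 L.
Runoff depth d = V / A = 20.47 mm.
C = d / P = 20.47 / 43.6 = 0.47.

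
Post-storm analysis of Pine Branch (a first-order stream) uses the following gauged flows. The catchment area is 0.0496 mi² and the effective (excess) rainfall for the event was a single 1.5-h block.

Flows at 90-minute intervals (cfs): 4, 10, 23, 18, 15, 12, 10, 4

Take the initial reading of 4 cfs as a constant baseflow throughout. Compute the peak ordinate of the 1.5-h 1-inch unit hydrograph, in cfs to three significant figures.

U_p ≈ 6.34 cfs

Direct runoff: 0.0, 6.0, 19.0, 14.0, 11.0, 8.0, 6.0, 0.0 cfs; ΣQ_DR = 64.00 cfs, peak = 19.0 cfs.
Runoff depth d = ΣQ_DR·Δt / A = 64.00 × 5400 / (0.0496 mi²) = 2.999 in.
The 1-inch UH is the DRH scaled by (1 in)/d, so U_p = 19.0 × 1/2.999 = 6.34 cfs.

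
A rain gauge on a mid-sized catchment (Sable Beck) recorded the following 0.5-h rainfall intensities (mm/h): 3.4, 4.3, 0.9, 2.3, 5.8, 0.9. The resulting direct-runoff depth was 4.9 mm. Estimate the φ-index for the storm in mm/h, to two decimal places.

Only the 4 blocks with intensity above φ contribute runoff: 3.4, 4.3, 2.3, 5.8 mm/h.
Σ(I−φ)·Δt = d  ⇒  (3.4+4.3+2.3+5.8 − 4φ)·0.5 = 4.9
φ = (15.80 − 4.9/0.5) / 4 = 1.50 mm/h.

φ ≈ 1.50 mm/h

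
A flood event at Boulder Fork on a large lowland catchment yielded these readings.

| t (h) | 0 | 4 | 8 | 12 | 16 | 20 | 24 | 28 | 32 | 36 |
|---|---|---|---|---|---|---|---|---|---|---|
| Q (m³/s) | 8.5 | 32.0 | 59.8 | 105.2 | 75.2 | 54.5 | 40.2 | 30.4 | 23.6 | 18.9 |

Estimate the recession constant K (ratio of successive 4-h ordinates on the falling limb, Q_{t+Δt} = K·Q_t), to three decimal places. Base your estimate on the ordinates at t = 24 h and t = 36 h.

K ≈ 0.778

Using the recession-limb readings at t = 24 h and t = 36 h: Q falls from 40.2 to 18.9 m³/s over 3 intervals.
K = (Q₂/Q₁)^(1/3) = (18.9/40.2)^(1/3) = 0.778.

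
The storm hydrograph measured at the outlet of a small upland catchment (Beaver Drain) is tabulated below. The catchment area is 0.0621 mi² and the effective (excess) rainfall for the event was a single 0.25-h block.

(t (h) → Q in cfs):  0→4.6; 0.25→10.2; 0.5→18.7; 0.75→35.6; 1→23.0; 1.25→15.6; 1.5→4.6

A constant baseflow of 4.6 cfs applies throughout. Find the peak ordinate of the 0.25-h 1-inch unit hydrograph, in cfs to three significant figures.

U_p ≈ 62.0 cfs

Direct runoff: 0.0, 5.6, 14.1, 31.0, 18.4, 11.0, 0.0 cfs; ΣQ_DR = 80.10 cfs, peak = 31.0 cfs.
Runoff depth d = ΣQ_DR·Δt / A = 80.10 × 900 / (0.0621 mi²) = 0.4997 in.
The 1-inch UH is the DRH scaled by (1 in)/d, so U_p = 31.0 × 1/0.4997 = 62.0 cfs.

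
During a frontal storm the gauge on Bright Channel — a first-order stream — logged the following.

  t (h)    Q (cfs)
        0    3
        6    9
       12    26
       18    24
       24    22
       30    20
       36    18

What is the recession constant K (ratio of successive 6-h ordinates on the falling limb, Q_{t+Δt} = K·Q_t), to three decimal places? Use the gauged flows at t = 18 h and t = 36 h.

Using the recession-limb readings at t = 18 h and t = 36 h: Q falls from 24 to 18 cfs over 3 intervals.
K = (Q₂/Q₁)^(1/3) = (18/24)^(1/3) = 0.909.

K ≈ 0.909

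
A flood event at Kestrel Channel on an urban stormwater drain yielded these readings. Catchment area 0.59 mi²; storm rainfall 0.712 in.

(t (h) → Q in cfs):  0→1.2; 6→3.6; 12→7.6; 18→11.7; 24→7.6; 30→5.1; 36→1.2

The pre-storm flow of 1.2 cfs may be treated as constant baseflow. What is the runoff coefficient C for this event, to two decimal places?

ΣQ_DR = 29.60 cfs; V = ΣQ_DR·Δt = 6.394 × 10^5 ft³.
Runoff depth d = V / A = 0.4665 in.
C = d / P = 0.4665 / 0.712 = 0.66.

C ≈ 0.66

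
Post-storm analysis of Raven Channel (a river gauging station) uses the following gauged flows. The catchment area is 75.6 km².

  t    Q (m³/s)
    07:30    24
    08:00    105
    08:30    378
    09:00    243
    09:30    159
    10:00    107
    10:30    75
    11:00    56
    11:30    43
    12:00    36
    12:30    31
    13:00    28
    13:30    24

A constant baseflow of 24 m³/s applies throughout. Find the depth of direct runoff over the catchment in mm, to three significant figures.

Direct runoff: 0.0, 81.0, 354.0, 219.0, 135.0, 83.0, 51.0, 32.0, 19.0, 12.0, 7.0, 4.0, 0.0 m³/s; ΣQ_DR = 997.0 m³/s.
V = ΣQ_DR · Δt = 997.0 × 1800 s = 1.795 × 10^6 m³.
Over A = 75.6 km², depth = V / A = 23.7 mm.

d ≈ 23.7 mm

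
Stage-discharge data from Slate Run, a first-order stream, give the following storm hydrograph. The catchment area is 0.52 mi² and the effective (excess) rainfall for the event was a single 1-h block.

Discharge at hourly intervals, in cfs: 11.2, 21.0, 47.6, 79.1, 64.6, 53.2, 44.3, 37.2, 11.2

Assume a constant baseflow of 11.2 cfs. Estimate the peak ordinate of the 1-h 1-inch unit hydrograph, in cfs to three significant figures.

U_p ≈ 84.8 cfs

Direct runoff: 0.0, 9.8, 36.4, 67.9, 53.4, 42.0, 33.1, 26.0, 0.0 cfs; ΣQ_DR = 268.6 cfs, peak = 67.9 cfs.
Runoff depth d = ΣQ_DR·Δt / A = 268.6 × 3600 / (0.52 mi²) = 0.8004 in.
The 1-inch UH is the DRH scaled by (1 in)/d, so U_p = 67.9 × 1/0.8004 = 84.8 cfs.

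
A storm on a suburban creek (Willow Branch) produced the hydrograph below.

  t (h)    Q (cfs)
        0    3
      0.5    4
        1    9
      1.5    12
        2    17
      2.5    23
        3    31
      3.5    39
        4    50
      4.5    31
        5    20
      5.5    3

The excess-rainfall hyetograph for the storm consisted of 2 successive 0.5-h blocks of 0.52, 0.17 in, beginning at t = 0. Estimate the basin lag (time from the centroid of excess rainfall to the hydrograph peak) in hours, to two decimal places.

t_L ≈ 3.63 h

Centroid of excess rainfall: t_c = Σ P_i·t̄_i / ΣP_i = 0.3732 h (block centres at 0.25, 0.75 h).
Hydrograph peak occurs at t = 4 h, so basin lag t_L = 4 − 0.3732 = 3.63 h.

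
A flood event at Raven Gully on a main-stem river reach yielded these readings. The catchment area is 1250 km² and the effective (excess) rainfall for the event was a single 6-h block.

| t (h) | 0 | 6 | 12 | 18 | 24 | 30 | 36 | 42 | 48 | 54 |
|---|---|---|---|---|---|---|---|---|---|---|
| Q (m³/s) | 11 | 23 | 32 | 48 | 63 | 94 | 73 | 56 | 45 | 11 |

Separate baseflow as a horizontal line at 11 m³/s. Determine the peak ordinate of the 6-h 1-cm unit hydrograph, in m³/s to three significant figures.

U_p ≈ 139 m³/s

Direct runoff: 0.0, 12.0, 21.0, 37.0, 52.0, 83.0, 62.0, 45.0, 34.0, 0.0 m³/s; ΣQ_DR = 346.0 m³/s, peak = 83.0 m³/s.
Runoff depth d = ΣQ_DR·Δt / A = 346.0 × 21600 / (1250 km²) = 5.979 mm.
The 1-cm UH is the DRH scaled by (10 mm)/d, so U_p = 83.0 × 10/5.979 = 139 m³/s.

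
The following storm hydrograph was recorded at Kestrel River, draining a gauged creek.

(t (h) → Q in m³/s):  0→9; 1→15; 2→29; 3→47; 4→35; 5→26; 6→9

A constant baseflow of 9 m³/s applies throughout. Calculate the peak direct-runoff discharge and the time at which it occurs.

Subtracting baseflow gives direct-runoff ordinates: 0.0, 6.0, 20.0, 38.0, 26.0, 17.0, 0.0 m³/s.
The maximum is 38.0 m³/s, occurring at the reading for t = 3 h.

Q_p = 38.0 m³/s at t = 3 h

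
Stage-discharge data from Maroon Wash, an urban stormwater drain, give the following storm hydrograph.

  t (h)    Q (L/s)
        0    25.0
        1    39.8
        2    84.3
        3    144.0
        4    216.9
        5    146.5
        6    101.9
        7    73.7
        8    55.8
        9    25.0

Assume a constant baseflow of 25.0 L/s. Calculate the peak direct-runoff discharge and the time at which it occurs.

Subtracting baseflow gives direct-runoff ordinates: 0.0, 14.8, 59.3, 119.0, 191.9, 121.5, 76.9, 48.7, 30.8, 0.0 L/s.
The maximum is 191.9 L/s, occurring at the reading for t = 4 h.

Q_p = 191.9 L/s at t = 4 h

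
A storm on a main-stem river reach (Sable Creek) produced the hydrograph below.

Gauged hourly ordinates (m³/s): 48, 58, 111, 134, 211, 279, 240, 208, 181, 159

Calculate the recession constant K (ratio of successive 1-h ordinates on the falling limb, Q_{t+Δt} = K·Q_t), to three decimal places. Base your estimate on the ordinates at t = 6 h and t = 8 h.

Using the recession-limb readings at t = 6 h and t = 8 h: Q falls from 240 to 181 m³/s over 2 intervals.
K = (Q₂/Q₁)^(1/2) = (181/240)^(1/2) = 0.868.

K ≈ 0.868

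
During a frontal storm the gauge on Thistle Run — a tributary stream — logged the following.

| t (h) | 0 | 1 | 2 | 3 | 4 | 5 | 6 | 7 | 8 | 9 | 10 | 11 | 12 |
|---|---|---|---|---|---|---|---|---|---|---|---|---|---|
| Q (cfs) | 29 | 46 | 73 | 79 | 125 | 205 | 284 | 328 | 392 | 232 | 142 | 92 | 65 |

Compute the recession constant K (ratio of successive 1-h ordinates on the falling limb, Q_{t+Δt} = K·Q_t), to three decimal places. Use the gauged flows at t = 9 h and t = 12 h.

K ≈ 0.654

Using the recession-limb readings at t = 9 h and t = 12 h: Q falls from 232 to 65 cfs over 3 intervals.
K = (Q₂/Q₁)^(1/3) = (65/232)^(1/3) = 0.654.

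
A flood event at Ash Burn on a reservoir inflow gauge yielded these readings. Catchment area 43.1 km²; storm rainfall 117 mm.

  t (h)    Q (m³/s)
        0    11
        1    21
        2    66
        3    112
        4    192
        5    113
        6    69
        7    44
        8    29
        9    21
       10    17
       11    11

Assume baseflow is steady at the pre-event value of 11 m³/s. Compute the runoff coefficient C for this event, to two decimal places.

ΣQ_DR = 574.0 m³/s; V = ΣQ_DR·Δt = 2.066 × 10^6 m³.
Runoff depth d = V / A = 47.94 mm.
C = d / P = 47.94 / 117 = 0.41.

C ≈ 0.41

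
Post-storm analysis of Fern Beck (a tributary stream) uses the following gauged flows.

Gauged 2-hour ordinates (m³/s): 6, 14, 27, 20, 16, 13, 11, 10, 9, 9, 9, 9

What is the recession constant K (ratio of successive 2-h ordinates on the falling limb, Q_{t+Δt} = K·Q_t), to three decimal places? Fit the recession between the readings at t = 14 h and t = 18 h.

K ≈ 0.949

Using the recession-limb readings at t = 14 h and t = 18 h: Q falls from 10 to 9 m³/s over 2 intervals.
K = (Q₂/Q₁)^(1/2) = (9/10)^(1/2) = 0.949.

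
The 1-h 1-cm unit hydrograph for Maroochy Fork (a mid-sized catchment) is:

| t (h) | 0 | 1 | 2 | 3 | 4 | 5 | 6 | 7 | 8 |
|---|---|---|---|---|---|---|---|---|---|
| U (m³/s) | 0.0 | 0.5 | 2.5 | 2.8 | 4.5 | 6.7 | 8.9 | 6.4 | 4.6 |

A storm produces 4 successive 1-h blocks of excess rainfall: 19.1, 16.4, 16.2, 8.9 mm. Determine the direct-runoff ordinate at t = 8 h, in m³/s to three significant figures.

By discrete convolution, Q_j = Σ (P_i / 10 mm) · U_{j−i}.
At t = 8 h (j=8): Q = (19.1/10)·4.6 + (16.4/10)·6.4 + (16.2/10)·8.9 + (8.9/10)·6.7 = 39.7 m³/s.

Q ≈ 39.7 m³/s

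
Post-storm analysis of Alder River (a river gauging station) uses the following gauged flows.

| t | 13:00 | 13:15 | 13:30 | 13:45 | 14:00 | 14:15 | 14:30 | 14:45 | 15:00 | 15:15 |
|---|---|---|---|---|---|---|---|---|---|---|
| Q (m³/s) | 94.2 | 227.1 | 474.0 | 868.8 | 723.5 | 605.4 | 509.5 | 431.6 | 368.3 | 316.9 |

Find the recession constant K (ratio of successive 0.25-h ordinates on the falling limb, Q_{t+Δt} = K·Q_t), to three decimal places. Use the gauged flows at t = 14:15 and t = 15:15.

K ≈ 0.851

Using the recession-limb readings at t = 14:15 and t = 15:15: Q falls from 605.4 to 316.9 m³/s over 4 intervals.
K = (Q₂/Q₁)^(1/4) = (316.9/605.4)^(1/4) = 0.851.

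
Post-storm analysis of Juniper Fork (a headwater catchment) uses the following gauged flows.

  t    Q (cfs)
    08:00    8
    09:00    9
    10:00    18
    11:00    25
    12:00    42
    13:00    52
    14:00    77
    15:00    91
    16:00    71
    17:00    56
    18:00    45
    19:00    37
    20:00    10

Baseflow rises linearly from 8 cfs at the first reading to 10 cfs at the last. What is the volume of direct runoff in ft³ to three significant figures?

V ≈ 1.53 × 10^6 ft³

Direct-runoff ordinates (Q − Q_b): 0.00, 0.83, 9.67, 16.50, 33.33, 43.17, 68.00, 81.83, 61.67, 46.50, 35.33, 27.17, 0.00 cfs.
ΣQ_DR = 424.0 cfs.
With Δt = 1 h = 3600 s, V = ΣQ_DR · Δt = 424.0 × 3600 = 1.53 × 10^6 ft³.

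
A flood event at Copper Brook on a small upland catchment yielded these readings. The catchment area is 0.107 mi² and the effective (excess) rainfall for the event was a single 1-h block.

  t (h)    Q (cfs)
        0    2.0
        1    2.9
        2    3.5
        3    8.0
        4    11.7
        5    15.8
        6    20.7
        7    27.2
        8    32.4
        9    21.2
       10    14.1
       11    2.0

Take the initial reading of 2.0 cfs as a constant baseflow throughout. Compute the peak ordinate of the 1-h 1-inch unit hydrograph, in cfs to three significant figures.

Direct runoff: 0.0, 0.9, 1.5, 6.0, 9.7, 13.8, 18.7, 25.2, 30.4, 19.2, 12.1, 0.0 cfs; ΣQ_DR = 137.5 cfs, peak = 30.4 cfs.
Runoff depth d = ΣQ_DR·Δt / A = 137.5 × 3600 / (0.107 mi²) = 1.991 in.
The 1-inch UH is the DRH scaled by (1 in)/d, so U_p = 30.4 × 1/1.991 = 15.3 cfs.

U_p ≈ 15.3 cfs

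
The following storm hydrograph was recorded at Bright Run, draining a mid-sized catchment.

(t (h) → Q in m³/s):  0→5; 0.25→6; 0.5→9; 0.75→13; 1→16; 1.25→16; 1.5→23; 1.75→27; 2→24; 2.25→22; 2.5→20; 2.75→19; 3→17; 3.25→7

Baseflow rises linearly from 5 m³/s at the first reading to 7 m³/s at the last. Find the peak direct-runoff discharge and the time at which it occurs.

Subtracting baseflow gives direct-runoff ordinates: 0.00, 0.85, 3.69, 7.54, 10.38, 10.23, 17.08, 20.92, 17.77, 15.62, 13.46, 12.31, 10.15, 0.00 m³/s.
The maximum is 20.92 m³/s, occurring at the reading for t = 1.75 h.

Q_p = 20.92 m³/s at t = 1.75 h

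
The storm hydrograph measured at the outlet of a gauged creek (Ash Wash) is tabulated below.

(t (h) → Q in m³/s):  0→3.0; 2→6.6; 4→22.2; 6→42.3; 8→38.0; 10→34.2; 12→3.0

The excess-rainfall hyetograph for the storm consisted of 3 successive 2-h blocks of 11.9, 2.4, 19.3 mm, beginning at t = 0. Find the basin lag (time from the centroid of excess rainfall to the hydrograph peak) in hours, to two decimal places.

t_L ≈ 2.56 h

Centroid of excess rainfall: t_c = Σ P_i·t̄_i / ΣP_i = 3.4405 h (block centres at 1, 3, 5 h).
Hydrograph peak occurs at t = 6 h, so basin lag t_L = 6 − 3.4405 = 2.56 h.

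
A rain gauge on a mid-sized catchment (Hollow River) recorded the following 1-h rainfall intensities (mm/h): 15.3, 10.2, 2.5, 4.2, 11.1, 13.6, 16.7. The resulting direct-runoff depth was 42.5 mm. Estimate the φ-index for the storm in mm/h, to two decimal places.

Only the 5 blocks with intensity above φ contribute runoff: 15.3, 10.2, 11.1, 13.6, 16.7 mm/h.
Σ(I−φ)·Δt = d  ⇒  (15.3+10.2+11.1+13.6+16.7 − 5φ)·1 = 42.5
φ = (66.90 − 42.5/1) / 5 = 4.88 mm/h.

φ ≈ 4.88 mm/h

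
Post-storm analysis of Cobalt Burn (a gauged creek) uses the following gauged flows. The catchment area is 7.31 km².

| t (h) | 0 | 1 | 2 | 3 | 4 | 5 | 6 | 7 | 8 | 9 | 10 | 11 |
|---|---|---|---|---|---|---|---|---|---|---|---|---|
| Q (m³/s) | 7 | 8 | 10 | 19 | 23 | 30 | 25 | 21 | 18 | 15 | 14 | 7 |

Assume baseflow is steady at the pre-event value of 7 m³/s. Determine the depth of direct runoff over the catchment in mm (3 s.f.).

Direct runoff: 0.0, 1.0, 3.0, 12.0, 16.0, 23.0, 18.0, 14.0, 11.0, 8.0, 7.0, 0.0 m³/s; ΣQ_DR = 113.0 m³/s.
V = ΣQ_DR · Δt = 113.0 × 3600 s = 4.068 × 10^5 m³.
Over A = 7.31 km², depth = V / A = 55.6 mm.

d ≈ 55.6 mm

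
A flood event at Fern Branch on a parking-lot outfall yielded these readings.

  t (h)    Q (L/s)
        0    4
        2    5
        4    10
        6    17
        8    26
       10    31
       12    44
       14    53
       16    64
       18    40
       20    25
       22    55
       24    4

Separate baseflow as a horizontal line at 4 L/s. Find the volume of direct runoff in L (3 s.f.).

Direct-runoff ordinates (Q − Q_b): 0.0, 1.0, 6.0, 13.0, 22.0, 27.0, 40.0, 49.0, 60.0, 36.0, 21.0, 51.0, 0.0 L/s.
ΣQ_DR = 326.0 L/s.
With Δt = 2 h = 7200 s, V = ΣQ_DR · Δt = 326.0 × 7200 = 2.35 × 10^6 L.

V ≈ 2.35 × 10^6 L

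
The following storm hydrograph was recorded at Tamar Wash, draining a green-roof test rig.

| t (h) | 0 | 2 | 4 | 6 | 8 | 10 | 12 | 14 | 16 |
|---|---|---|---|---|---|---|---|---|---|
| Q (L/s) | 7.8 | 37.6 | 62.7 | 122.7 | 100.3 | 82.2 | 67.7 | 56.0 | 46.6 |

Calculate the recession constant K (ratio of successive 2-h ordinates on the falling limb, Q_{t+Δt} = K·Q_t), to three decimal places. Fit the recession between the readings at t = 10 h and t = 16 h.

K ≈ 0.828

Using the recession-limb readings at t = 10 h and t = 16 h: Q falls from 82.2 to 46.6 L/s over 3 intervals.
K = (Q₂/Q₁)^(1/3) = (46.6/82.2)^(1/3) = 0.828.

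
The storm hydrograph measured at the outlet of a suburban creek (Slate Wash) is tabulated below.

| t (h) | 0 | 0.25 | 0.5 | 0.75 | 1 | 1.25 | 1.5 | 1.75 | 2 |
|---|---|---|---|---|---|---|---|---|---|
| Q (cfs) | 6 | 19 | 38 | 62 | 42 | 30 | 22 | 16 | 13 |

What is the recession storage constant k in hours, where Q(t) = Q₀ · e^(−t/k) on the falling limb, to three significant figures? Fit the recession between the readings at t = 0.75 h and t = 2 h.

k ≈ 0.800 h

On the falling limb, Q drops from 62 to 13 cfs between t = 0.75 h and t = 2 h (Δt = 1.25 h).
k = −Δt / ln(Q₂/Q₁) = −1.25 / ln(13/62) = 0.800 h.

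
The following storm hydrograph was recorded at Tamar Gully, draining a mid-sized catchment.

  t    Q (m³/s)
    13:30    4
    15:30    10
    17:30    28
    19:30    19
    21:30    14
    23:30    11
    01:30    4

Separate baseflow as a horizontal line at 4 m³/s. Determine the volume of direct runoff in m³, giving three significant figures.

Direct-runoff ordinates (Q − Q_b): 0.0, 6.0, 24.0, 15.0, 10.0, 7.0, 0.0 m³/s.
ΣQ_DR = 62.00 m³/s.
With Δt = 2 h = 7200 s, V = ΣQ_DR · Δt = 62.00 × 7200 = 4.46 × 10^5 m³.

V ≈ 4.46 × 10^5 m³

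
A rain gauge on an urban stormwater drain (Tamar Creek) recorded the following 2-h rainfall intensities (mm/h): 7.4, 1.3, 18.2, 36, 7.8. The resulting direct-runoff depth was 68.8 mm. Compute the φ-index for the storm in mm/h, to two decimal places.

φ ≈ 9.90 mm/h

Only the 2 blocks with intensity above φ contribute runoff: 18.2, 36 mm/h.
Σ(I−φ)·Δt = d  ⇒  (18.2+36 − 2φ)·2 = 68.8
φ = (54.20 − 68.8/2) / 2 = 9.90 mm/h.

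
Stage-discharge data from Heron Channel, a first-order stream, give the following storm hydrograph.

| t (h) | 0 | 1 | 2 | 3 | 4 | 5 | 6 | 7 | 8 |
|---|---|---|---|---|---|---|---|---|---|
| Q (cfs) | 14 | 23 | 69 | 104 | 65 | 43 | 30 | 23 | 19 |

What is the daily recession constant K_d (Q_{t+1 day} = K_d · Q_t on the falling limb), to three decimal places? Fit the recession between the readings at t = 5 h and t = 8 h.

Between t = 5 h and t = 8 h the flow falls from 43 to 19 cfs over 3×1 h = 3 h.
Per-interval ratio K = (19/43)^(1/3) = 0.7617; K_d = K^(24/1) = 0.001.

K_d ≈ 0.001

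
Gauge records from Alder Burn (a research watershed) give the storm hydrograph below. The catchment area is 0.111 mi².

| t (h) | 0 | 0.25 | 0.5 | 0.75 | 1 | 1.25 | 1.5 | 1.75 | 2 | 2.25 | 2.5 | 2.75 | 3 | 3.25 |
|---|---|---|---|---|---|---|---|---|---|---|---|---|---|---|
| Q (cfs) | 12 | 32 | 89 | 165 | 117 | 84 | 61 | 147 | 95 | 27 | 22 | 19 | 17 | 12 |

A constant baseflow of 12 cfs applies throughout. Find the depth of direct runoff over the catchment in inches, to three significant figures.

Direct runoff: 0.0, 20.0, 77.0, 153.0, 105.0, 72.0, 49.0, 135.0, 83.0, 15.0, 10.0, 7.0, 5.0, 0.0 cfs; ΣQ_DR = 731.0 cfs.
V = ΣQ_DR · Δt = 731.0 × 900 s = 6.579 × 10^5 ft³.
Over A = 0.111 mi², depth = V / A = 2.55 in.

d ≈ 2.55 in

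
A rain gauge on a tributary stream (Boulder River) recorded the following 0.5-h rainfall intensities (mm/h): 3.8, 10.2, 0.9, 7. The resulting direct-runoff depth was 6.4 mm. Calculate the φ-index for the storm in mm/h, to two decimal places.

φ ≈ 2.73 mm/h

Only the 3 blocks with intensity above φ contribute runoff: 3.8, 10.2, 7 mm/h.
Σ(I−φ)·Δt = d  ⇒  (3.8+10.2+7 − 3φ)·0.5 = 6.4
φ = (21.00 − 6.4/0.5) / 3 = 2.73 mm/h.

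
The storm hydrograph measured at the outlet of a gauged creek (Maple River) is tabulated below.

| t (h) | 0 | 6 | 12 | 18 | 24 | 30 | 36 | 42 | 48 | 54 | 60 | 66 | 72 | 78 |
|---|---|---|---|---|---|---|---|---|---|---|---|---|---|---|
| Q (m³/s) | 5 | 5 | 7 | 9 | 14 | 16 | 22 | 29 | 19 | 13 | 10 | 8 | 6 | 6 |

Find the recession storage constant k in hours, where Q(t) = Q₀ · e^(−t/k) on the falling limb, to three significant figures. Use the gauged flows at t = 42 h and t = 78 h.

On the falling limb, Q drops from 29 to 6 m³/s between t = 42 h and t = 78 h (Δt = 36 h).
k = −Δt / ln(Q₂/Q₁) = −36 / ln(6/29) = 22.8 h.

k ≈ 22.8 h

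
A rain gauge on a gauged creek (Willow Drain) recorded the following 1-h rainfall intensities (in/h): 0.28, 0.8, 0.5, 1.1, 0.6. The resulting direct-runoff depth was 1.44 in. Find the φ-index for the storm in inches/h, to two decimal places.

Only the 4 blocks with intensity above φ contribute runoff: 0.8, 0.5, 1.1, 0.6 in/h.
Σ(I−φ)·Δt = d  ⇒  (0.8+0.5+1.1+0.6 − 4φ)·1 = 1.44
φ = (3.000 − 1.44/1) / 4 = 0.39 in/h.

φ ≈ 0.39 in/h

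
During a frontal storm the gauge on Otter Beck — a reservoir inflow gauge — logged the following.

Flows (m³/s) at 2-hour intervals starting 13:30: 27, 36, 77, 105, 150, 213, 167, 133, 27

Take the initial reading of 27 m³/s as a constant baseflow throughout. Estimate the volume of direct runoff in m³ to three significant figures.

V ≈ 4.98 × 10^6 m³

Direct-runoff ordinates (Q − Q_b): 0.0, 9.0, 50.0, 78.0, 123.0, 186.0, 140.0, 106.0, 0.0 m³/s.
ΣQ_DR = 692.0 m³/s.
With Δt = 2 h = 7200 s, V = ΣQ_DR · Δt = 692.0 × 7200 = 4.98 × 10^6 m³.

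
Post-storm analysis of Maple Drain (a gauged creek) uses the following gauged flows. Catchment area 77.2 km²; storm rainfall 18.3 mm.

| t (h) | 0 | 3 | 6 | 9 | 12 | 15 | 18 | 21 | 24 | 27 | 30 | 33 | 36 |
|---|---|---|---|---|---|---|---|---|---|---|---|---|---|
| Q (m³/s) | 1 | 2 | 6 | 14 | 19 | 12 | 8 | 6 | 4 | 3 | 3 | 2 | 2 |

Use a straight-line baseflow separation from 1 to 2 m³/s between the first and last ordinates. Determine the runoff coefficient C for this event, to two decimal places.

ΣQ_DR = 62.50 m³/s; V = ΣQ_DR·Δt = 6.750 × 10^5 m³.
Runoff depth d = V / A = 8.744 mm.
C = d / P = 8.744 / 18.3 = 0.48.

C ≈ 0.48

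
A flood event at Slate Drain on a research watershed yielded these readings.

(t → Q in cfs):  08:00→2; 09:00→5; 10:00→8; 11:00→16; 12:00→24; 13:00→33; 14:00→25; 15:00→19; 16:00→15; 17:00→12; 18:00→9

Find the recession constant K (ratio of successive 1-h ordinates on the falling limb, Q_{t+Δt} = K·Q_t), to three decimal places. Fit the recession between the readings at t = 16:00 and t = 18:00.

Using the recession-limb readings at t = 16:00 and t = 18:00: Q falls from 15 to 9 cfs over 2 intervals.
K = (Q₂/Q₁)^(1/2) = (9/15)^(1/2) = 0.775.

K ≈ 0.775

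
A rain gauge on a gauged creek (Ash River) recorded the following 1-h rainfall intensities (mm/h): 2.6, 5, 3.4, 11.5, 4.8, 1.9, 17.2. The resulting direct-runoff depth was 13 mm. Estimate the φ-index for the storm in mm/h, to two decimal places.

φ ≈ 7.85 mm/h

Only the 2 blocks with intensity above φ contribute runoff: 11.5, 17.2 mm/h.
Σ(I−φ)·Δt = d  ⇒  (11.5+17.2 − 2φ)·1 = 13
φ = (28.70 − 13/1) / 2 = 7.85 mm/h.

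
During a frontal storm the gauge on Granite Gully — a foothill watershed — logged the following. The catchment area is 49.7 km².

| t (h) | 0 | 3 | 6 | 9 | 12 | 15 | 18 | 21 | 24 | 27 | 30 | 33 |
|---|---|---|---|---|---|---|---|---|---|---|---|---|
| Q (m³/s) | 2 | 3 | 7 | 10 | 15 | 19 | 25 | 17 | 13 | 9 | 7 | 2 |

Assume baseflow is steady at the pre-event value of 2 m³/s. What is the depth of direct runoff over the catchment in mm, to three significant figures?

d ≈ 22.8 mm

Direct runoff: 0.0, 1.0, 5.0, 8.0, 13.0, 17.0, 23.0, 15.0, 11.0, 7.0, 5.0, 0.0 m³/s; ΣQ_DR = 105.0 m³/s.
V = ΣQ_DR · Δt = 105.0 × 10800 s = 1.134 × 10^6 m³.
Over A = 49.7 km², depth = V / A = 22.8 mm.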